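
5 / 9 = 0.56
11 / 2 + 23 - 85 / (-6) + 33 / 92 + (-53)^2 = 787159 / 276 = 2852.03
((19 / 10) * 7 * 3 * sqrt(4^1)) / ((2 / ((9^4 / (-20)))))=-2617839 / 200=-13089.20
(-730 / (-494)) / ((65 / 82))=5986 / 3211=1.86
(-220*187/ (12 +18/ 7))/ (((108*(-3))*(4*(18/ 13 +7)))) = 55055/ 211896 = 0.26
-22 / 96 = -11 / 48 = -0.23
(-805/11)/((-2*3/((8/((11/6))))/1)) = 6440/121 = 53.22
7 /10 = 0.70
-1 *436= -436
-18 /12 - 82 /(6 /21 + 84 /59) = -34925 /706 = -49.47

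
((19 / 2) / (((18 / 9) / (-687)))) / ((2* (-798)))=229 / 112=2.04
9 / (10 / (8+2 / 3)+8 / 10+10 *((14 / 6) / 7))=1755 / 1031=1.70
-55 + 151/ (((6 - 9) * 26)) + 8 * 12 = 3047/ 78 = 39.06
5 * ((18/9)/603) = 10/603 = 0.02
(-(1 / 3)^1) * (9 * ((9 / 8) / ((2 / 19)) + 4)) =-705 / 16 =-44.06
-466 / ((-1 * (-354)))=-233 / 177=-1.32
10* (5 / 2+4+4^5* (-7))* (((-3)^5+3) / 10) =1718760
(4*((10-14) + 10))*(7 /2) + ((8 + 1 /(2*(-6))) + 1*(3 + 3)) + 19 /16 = 4757 /48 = 99.10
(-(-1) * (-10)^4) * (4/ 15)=8000/ 3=2666.67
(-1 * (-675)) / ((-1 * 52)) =-675 / 52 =-12.98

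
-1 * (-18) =18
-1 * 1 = -1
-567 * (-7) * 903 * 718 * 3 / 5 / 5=7719951078 / 25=308798043.12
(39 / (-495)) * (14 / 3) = -182 / 495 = -0.37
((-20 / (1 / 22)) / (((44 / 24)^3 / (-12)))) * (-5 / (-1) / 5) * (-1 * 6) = -622080 / 121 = -5141.16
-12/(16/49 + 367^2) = -588/6599777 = -0.00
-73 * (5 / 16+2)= -2701 / 16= -168.81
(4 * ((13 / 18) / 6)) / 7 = 13 / 189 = 0.07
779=779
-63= -63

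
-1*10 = -10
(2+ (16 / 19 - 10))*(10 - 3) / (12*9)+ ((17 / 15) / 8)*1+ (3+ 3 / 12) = 60077 / 20520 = 2.93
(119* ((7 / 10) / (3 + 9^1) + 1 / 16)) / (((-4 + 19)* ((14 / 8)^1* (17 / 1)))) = 29 / 900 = 0.03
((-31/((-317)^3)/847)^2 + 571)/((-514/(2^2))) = -831358799406130640444104/187092129113288594215097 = -4.44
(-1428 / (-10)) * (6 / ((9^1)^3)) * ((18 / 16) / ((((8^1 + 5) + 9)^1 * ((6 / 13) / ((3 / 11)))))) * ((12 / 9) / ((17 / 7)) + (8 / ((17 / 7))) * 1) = 4459 / 32670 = 0.14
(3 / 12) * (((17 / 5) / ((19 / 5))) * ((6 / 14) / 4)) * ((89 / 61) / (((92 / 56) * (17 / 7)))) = 1869 / 213256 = 0.01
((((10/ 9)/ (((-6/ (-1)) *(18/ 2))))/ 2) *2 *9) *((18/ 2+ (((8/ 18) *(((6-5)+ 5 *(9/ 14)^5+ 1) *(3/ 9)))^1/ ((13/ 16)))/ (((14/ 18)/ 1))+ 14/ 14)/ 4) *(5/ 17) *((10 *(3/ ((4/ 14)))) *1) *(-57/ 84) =-424574000/ 41294799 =-10.28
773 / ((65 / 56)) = 43288 / 65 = 665.97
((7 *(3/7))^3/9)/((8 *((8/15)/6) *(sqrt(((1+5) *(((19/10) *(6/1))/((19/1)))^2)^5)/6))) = 15625 *sqrt(6)/10368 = 3.69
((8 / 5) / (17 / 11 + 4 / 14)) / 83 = 616 / 58515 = 0.01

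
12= 12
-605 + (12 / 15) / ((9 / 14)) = -27169 / 45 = -603.76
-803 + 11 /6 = -4807 /6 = -801.17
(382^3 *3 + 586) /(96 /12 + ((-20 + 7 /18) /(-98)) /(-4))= 235994256288 /11219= 21035230.97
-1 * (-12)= 12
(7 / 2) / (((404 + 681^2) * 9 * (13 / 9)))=7 / 12068290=0.00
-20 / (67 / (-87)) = 1740 / 67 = 25.97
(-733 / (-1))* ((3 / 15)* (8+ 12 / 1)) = 2932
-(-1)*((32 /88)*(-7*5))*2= -280 /11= -25.45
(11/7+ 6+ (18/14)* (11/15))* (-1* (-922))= 274756/35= 7850.17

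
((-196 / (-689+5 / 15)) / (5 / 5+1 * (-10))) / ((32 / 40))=-245 / 6198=-0.04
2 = 2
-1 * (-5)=5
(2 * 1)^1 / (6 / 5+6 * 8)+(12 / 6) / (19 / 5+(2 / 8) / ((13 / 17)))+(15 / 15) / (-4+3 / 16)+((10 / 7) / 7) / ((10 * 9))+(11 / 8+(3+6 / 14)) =47989761551 / 9467645544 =5.07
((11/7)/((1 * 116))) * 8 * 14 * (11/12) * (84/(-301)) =-484/1247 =-0.39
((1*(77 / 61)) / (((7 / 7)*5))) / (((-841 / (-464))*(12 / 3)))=308 / 8845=0.03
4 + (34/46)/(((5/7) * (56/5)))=753/184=4.09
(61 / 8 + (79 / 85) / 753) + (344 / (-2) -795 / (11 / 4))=-2554112573 / 5632440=-453.46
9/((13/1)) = 0.69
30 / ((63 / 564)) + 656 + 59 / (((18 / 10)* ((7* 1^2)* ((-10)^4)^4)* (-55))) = 6407279999999999999941 / 6930000000000000000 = 924.57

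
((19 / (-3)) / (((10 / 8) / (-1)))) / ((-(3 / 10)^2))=-1520 / 27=-56.30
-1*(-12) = 12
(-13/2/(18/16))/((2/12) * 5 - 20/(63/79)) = 56/235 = 0.24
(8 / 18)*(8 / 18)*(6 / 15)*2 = 64 / 405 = 0.16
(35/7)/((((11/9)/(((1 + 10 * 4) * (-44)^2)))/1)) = 324720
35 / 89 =0.39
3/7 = 0.43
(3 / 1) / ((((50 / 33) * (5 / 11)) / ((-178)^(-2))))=1089 / 7921000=0.00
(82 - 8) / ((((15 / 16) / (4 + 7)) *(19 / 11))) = 143264 / 285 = 502.68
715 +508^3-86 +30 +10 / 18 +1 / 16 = 18877992713 / 144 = 131097171.62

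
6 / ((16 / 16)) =6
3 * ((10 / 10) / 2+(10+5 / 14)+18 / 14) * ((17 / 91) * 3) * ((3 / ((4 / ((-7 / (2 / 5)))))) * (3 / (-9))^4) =-7225 / 2184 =-3.31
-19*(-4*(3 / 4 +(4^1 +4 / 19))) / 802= 377 / 802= 0.47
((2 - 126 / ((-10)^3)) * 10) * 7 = 7441 / 50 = 148.82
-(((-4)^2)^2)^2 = -65536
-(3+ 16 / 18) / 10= -7 / 18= -0.39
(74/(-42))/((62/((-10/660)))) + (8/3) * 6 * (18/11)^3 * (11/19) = 728961077/17959788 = 40.59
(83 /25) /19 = 0.17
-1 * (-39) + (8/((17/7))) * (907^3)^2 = 31176815247369425807/17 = 1833930308668789753.35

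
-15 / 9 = -5 / 3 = -1.67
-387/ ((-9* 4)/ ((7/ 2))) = 301/ 8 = 37.62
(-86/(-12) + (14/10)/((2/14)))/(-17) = -509/510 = -1.00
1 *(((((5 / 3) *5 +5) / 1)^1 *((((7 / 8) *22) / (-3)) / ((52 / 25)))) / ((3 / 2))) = -9625 / 351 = -27.42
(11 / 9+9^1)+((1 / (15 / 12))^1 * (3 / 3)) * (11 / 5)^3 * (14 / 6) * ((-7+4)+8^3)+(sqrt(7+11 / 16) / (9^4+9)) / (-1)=56965736 / 5625 - sqrt(123) / 26280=10127.24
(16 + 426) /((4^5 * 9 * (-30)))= -221 /138240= -0.00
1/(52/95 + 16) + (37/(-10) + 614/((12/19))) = 2537541/2620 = 968.53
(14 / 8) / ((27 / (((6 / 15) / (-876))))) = -7 / 236520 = -0.00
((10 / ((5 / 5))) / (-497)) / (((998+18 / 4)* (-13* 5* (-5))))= -4 / 64771525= -0.00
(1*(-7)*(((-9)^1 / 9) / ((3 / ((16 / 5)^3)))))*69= 659456 / 125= 5275.65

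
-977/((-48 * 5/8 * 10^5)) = 977/3000000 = 0.00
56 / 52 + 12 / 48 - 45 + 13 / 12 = -1661 / 39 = -42.59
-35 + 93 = 58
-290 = -290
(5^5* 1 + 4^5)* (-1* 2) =-8298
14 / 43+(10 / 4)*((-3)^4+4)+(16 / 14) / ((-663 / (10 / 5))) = 84942847 / 399126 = 212.82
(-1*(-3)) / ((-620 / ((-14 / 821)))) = 21 / 254510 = 0.00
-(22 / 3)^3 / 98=-5324 / 1323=-4.02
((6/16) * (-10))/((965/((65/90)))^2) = -169/80457840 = -0.00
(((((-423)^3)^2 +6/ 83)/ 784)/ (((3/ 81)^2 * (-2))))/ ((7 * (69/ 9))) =-1039846129575571507491/ 20953184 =-49627117748575.66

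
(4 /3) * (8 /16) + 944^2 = 2673410 /3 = 891136.67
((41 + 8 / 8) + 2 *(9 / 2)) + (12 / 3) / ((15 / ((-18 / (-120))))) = 1276 / 25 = 51.04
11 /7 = 1.57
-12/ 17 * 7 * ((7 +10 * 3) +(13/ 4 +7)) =-233.47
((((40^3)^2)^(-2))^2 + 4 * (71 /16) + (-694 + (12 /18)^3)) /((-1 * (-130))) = -5137129431202004991999999999999999999999973 /987977168254402560000000000000000000000000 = -5.20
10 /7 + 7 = 59 /7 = 8.43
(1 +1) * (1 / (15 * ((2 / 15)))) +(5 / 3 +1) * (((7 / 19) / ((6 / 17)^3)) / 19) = 63632 / 29241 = 2.18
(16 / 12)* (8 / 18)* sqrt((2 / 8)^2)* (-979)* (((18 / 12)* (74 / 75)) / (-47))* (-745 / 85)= -21588908 / 539325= -40.03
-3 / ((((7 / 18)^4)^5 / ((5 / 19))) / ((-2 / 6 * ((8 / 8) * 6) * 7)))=382447086491882345233121280 / 216579008522089717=1765854821.77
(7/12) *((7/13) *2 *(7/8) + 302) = 36757/208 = 176.72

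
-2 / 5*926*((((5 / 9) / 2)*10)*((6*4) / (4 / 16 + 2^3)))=-296320 / 99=-2993.13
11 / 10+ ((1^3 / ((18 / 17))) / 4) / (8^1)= 3253 / 2880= 1.13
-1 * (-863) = 863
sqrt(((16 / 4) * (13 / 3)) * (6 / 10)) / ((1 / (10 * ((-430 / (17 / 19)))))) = -32680 * sqrt(65) / 17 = -15498.50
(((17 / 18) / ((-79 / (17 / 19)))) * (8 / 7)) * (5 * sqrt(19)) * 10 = -57800 * sqrt(19) / 94563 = -2.66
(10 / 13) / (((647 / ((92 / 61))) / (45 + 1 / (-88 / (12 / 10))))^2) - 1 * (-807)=807.01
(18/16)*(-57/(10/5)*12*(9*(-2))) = 13851/2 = 6925.50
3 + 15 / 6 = 5.50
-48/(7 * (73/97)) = -4656/511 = -9.11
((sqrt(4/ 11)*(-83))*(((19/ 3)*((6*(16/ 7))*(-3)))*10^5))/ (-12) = -2523200000*sqrt(11)/ 77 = -108681917.81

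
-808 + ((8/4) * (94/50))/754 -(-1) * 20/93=-708039329/876525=-807.78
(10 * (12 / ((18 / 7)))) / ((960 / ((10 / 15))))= 7 / 216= 0.03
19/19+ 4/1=5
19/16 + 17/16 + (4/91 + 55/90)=9517/3276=2.91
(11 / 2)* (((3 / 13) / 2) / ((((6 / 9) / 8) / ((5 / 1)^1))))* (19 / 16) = 9405 / 208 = 45.22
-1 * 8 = -8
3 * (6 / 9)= 2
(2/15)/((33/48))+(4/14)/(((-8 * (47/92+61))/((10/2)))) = 1248641/6536145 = 0.19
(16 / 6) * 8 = 64 / 3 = 21.33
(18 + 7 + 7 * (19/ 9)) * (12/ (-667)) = -1432/ 2001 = -0.72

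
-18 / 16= -9 / 8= -1.12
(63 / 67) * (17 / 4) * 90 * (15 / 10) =144585 / 268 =539.50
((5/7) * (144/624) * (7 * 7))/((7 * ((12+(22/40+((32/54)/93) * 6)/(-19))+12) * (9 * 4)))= 132525/99106709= 0.00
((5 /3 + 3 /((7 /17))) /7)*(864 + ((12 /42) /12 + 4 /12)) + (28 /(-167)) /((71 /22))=13486632494 /12200853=1105.38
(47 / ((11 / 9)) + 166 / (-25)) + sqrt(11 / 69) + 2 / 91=sqrt(759) / 69 + 796709 / 25025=32.24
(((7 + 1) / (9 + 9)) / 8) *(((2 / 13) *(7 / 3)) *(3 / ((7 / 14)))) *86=1204 / 117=10.29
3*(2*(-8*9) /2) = -216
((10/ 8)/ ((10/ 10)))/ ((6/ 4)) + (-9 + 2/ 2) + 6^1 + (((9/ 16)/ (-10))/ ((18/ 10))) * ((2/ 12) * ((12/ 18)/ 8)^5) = -55738369/ 47775744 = -1.17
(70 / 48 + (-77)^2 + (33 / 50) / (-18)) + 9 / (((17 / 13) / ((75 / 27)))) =60685301 / 10200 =5949.54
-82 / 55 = -1.49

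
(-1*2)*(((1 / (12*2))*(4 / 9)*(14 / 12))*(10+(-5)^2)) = -245 / 162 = -1.51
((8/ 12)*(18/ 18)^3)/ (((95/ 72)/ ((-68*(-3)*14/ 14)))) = 9792/ 95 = 103.07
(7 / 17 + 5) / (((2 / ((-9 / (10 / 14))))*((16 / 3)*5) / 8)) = -4347 / 425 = -10.23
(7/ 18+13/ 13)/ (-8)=-25/ 144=-0.17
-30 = -30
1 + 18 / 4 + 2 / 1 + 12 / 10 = 87 / 10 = 8.70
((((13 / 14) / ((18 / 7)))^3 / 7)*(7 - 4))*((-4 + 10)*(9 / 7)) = 2197 / 14112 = 0.16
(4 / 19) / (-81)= -4 / 1539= -0.00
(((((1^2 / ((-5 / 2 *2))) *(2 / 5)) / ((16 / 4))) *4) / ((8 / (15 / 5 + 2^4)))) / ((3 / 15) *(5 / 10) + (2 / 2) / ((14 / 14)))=-19 / 110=-0.17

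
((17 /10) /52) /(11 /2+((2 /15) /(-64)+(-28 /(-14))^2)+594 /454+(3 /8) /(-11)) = 509388 /167844599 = 0.00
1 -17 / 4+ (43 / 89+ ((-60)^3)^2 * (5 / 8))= 10380959999015 / 356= 29159999997.23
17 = 17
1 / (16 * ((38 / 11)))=11 / 608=0.02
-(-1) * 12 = 12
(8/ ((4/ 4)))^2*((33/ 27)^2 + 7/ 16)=10012/ 81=123.60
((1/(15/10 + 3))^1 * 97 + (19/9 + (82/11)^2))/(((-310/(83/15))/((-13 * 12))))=220.64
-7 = -7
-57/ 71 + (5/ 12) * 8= 539/ 213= 2.53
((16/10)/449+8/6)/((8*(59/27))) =20259/264910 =0.08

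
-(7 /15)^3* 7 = -2401 /3375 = -0.71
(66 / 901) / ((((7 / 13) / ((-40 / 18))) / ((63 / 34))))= -8580 / 15317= -0.56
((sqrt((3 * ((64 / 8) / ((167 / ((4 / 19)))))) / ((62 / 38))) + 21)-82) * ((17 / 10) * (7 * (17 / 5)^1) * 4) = -246806 / 25 + 16184 * sqrt(31062) / 129425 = -9850.20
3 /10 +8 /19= 0.72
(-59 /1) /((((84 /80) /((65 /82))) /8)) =-306800 /861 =-356.33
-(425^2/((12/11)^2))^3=-10439740203908447265625/2985984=-3496247871357799.39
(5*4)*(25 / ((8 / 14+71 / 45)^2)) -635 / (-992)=49506638915 / 454662368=108.89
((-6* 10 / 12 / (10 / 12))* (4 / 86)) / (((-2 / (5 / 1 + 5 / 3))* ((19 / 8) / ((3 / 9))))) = 320 / 2451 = 0.13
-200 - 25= -225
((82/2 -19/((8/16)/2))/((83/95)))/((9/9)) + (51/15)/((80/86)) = -604327/16600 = -36.41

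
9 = 9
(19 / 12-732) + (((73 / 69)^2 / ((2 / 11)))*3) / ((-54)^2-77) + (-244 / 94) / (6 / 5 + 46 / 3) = -730.57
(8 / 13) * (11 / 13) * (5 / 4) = 0.65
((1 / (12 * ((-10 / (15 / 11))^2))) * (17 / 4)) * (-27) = -0.18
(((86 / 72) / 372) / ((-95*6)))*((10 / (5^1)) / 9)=-43 / 34350480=-0.00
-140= -140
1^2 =1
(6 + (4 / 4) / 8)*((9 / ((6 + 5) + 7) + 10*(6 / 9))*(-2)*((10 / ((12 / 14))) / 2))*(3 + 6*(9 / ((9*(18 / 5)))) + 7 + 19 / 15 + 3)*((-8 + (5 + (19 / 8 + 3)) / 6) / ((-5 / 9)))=-1061028311 / 11520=-92103.15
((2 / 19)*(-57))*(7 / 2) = -21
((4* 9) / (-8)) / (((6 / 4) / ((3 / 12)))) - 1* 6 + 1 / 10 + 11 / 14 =-821 / 140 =-5.86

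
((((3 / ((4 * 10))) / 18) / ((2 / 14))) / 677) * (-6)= -7 / 27080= -0.00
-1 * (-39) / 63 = 13 / 21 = 0.62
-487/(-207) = 487/207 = 2.35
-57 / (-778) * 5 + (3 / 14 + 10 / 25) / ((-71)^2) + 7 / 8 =681635313 / 549065720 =1.24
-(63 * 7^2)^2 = -9529569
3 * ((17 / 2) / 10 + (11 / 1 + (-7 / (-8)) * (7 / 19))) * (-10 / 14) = -27753 / 1064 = -26.08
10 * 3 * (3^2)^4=196830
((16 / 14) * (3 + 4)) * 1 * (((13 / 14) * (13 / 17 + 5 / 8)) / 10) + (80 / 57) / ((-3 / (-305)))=8356021 / 58140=143.72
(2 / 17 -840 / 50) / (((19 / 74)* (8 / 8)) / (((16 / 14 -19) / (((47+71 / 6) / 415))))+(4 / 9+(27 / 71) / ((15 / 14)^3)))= -1391319621000 / 62683049111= -22.20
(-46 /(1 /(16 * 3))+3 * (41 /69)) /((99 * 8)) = -4613 /1656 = -2.79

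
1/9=0.11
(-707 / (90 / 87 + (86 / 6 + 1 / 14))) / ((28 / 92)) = -150.46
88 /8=11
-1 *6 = -6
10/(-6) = -5/3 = -1.67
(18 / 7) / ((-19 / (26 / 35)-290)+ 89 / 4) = -936 / 106771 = -0.01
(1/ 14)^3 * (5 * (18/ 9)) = 5/ 1372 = 0.00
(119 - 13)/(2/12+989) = 636/5935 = 0.11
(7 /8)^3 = 343 /512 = 0.67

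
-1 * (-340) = 340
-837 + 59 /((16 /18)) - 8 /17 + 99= -91405 /136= -672.10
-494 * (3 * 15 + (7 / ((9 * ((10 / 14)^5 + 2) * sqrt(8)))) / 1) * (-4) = 58118606 * sqrt(2) / 330651 + 88920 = 89168.58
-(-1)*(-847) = -847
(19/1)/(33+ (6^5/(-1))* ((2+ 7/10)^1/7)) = -665/103821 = -0.01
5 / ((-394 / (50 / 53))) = -125 / 10441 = -0.01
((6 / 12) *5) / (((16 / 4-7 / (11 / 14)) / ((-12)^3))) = 880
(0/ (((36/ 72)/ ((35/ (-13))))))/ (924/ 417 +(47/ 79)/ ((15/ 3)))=0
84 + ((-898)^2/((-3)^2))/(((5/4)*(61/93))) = 100070956/915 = 109367.17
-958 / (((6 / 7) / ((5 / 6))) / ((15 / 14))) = -11975 / 12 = -997.92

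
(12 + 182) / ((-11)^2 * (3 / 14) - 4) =2716 / 307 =8.85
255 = 255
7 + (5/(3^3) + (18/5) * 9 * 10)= 8942/27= 331.19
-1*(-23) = 23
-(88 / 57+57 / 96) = -3899 / 1824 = -2.14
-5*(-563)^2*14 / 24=-11093915 / 12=-924492.92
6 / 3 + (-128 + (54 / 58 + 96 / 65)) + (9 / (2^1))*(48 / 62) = -7018521 / 58435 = -120.11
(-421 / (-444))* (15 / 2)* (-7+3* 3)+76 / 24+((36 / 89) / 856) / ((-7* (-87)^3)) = 17.39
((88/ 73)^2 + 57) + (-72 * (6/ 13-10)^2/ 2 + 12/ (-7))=-20290859669/ 6304207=-3218.62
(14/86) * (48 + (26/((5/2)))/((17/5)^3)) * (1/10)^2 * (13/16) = 5394571/84503600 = 0.06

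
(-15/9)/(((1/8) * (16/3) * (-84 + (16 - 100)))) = 5/336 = 0.01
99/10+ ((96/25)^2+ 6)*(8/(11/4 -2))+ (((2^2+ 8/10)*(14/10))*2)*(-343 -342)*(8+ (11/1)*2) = -344951017/1250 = -275960.81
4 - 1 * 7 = -3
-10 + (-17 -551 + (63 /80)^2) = -3695231 /6400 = -577.38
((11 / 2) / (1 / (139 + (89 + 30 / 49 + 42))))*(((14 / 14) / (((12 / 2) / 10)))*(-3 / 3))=-121550 / 49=-2480.61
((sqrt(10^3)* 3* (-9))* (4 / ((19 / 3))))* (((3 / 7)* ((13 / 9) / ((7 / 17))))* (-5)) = 4053.56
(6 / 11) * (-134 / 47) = -804 / 517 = -1.56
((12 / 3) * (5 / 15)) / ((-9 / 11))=-44 / 27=-1.63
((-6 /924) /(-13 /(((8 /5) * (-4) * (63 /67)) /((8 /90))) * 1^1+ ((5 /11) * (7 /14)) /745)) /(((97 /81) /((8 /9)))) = -0.03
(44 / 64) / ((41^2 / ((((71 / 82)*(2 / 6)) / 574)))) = 781 / 3797822784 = 0.00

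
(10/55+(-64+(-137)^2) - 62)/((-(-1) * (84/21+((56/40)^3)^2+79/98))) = 314021093750/207778747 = 1511.32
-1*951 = -951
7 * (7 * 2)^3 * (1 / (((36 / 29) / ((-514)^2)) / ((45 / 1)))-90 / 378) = 551871084800 / 3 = 183957028266.67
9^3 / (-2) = -729 / 2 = -364.50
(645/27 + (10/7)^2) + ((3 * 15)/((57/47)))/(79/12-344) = 875975125/33926571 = 25.82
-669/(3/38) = -8474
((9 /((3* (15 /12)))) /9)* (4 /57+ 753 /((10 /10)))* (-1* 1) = -34340 /171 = -200.82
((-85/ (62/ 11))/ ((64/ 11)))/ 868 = -0.00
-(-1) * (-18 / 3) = -6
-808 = -808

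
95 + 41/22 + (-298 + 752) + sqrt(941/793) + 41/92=sqrt(746213)/793 + 557925/1012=552.40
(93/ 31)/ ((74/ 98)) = 147/ 37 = 3.97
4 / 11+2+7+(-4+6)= 125 / 11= 11.36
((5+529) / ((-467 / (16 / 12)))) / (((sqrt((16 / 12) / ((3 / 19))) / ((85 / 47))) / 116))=-10530480 * sqrt(19) / 417031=-110.07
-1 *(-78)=78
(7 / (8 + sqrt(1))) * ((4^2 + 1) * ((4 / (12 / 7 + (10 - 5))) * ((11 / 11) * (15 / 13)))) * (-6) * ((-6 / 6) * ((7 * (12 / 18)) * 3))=466480 / 611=763.47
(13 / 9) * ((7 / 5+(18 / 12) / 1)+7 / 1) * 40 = 572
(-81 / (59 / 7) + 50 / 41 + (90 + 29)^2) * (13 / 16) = 222528553 / 19352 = 11499.00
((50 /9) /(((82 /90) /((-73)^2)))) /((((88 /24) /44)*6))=2664500 /41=64987.80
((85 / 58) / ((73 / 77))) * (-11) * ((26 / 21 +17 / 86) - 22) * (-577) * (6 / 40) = -30264.33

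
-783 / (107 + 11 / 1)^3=-783 / 1643032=-0.00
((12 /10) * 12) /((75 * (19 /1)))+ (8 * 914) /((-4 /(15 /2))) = -32561226 /2375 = -13709.99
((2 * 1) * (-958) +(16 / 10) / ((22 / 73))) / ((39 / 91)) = -735616 / 165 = -4458.28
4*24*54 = 5184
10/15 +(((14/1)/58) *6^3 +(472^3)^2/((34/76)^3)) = 52786398769855570928978/427431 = 123496889018006581.01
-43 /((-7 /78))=479.14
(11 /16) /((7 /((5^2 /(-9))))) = -275 /1008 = -0.27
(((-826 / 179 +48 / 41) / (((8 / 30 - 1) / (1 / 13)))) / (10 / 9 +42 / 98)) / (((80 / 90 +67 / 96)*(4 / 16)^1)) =27514287360 / 46522265933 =0.59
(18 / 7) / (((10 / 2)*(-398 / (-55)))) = 99 / 1393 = 0.07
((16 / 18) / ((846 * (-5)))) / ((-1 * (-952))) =-0.00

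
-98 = -98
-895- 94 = -989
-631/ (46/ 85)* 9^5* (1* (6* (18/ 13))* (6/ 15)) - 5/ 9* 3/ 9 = -1847048706163/ 8073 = -228793348.96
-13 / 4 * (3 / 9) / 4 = -0.27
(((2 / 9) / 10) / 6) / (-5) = -0.00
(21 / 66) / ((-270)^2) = 7 / 1603800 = 0.00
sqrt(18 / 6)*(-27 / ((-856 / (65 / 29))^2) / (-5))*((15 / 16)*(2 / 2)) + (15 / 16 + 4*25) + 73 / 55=342225*sqrt(3) / 9859695616 + 89993 / 880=102.26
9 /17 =0.53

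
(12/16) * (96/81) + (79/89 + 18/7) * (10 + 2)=237724/5607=42.40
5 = 5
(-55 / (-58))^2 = 0.90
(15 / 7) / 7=15 / 49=0.31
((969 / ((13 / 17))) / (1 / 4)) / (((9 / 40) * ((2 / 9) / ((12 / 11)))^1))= 110587.97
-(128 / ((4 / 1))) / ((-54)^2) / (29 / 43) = -344 / 21141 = -0.02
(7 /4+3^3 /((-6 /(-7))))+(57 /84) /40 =37259 /1120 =33.27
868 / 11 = 78.91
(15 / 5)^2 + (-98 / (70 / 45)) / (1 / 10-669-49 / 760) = 1541199 / 169471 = 9.09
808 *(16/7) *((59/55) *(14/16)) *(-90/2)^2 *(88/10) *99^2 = 302767160256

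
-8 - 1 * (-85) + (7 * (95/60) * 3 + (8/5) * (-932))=-27619/20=-1380.95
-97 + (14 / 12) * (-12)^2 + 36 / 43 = 3089 / 43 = 71.84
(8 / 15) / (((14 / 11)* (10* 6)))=11 / 1575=0.01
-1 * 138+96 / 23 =-3078 / 23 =-133.83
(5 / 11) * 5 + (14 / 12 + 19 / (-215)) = 47551 / 14190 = 3.35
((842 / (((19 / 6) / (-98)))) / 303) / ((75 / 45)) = -495096 / 9595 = -51.60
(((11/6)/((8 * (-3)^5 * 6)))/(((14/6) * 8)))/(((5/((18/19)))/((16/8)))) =-11/3447360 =-0.00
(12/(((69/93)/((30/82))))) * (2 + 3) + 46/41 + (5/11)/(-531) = 169138963/5508063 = 30.71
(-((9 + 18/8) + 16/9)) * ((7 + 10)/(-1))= 7973/36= 221.47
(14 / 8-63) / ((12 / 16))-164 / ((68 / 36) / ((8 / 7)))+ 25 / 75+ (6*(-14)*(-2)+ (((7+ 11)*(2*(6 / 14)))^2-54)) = 428530 / 2499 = 171.48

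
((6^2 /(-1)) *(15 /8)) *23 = -3105 /2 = -1552.50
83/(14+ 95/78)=6474/1187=5.45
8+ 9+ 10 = 27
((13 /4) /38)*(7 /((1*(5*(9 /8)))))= 91 /855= 0.11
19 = 19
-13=-13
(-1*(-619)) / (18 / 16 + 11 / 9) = 263.72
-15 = -15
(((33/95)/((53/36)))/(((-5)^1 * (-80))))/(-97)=-297/48839500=-0.00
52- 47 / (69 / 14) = 2930 / 69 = 42.46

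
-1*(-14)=14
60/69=20/23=0.87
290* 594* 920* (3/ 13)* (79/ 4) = 9389892600/ 13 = 722299430.77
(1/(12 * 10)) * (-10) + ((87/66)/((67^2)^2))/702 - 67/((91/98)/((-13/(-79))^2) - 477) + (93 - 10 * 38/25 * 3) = 2975702779333437217/62688596474777130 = 47.47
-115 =-115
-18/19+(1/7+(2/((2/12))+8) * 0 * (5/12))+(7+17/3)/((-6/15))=-12956/399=-32.47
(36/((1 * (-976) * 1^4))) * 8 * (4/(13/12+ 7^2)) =-864/36661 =-0.02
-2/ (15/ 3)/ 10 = -1/ 25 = -0.04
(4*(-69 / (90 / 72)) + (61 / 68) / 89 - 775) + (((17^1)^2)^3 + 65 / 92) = 4199643178619 / 173995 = 24136573.92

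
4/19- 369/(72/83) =-64625/152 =-425.16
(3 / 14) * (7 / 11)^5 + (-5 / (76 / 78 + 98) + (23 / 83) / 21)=-3241978277 / 216709581396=-0.01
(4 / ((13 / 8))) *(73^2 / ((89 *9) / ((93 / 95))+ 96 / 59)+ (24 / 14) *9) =7365580000 / 136455501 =53.98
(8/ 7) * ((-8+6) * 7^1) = -16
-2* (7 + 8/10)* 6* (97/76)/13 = -873/95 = -9.19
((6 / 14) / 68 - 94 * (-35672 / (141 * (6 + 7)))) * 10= 18293.40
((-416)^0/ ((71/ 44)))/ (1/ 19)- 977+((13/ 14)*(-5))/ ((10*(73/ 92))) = -35040570/ 36281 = -965.81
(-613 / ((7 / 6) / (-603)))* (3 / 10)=3326751 / 35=95050.03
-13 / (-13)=1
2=2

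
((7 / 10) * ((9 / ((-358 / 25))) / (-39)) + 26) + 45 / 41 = 10345493 / 381628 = 27.11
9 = 9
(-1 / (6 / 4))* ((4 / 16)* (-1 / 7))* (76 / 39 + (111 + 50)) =6355 / 1638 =3.88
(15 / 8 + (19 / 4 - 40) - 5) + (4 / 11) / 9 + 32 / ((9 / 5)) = -1809 / 88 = -20.56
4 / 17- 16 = -268 / 17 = -15.76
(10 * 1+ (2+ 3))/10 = 3/2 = 1.50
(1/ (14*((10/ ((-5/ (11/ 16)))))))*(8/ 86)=-16/ 3311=-0.00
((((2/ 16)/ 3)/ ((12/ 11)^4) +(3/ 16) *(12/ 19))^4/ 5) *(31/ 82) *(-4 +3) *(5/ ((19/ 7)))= -0.00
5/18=0.28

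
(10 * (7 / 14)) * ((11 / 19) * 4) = 220 / 19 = 11.58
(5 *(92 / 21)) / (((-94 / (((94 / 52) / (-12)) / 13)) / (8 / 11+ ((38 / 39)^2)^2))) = 1191515690 / 270943269597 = 0.00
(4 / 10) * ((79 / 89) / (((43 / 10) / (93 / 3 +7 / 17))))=1896 / 731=2.59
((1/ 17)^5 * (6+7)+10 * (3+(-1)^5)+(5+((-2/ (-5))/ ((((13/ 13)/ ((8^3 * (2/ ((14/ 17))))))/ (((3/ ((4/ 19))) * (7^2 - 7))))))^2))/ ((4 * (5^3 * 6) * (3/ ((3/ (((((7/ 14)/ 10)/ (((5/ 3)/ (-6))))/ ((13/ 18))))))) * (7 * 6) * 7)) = -6815013091301420941/ 16906237299000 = -403106.44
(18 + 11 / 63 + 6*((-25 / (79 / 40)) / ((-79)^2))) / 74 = 564151655 / 2298547818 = 0.25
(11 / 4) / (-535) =-11 / 2140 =-0.01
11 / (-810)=-11 / 810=-0.01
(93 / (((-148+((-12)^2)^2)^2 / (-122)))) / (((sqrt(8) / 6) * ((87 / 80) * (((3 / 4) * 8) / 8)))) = -37820 * sqrt(2) / 768256661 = -0.00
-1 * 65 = -65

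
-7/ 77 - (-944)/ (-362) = -5373/ 1991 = -2.70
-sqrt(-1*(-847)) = -11*sqrt(7) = -29.10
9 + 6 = 15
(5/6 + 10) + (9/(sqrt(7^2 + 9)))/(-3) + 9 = 119/6 - 3*sqrt(58)/58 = 19.44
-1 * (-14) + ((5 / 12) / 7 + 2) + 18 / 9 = 1517 / 84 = 18.06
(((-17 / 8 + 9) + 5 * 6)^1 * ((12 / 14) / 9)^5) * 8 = 9440 / 4084101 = 0.00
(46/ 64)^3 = 12167/ 32768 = 0.37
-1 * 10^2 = -100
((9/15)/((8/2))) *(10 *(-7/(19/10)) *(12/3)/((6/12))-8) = -4314/95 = -45.41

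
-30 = -30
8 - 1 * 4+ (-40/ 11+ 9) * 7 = 457/ 11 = 41.55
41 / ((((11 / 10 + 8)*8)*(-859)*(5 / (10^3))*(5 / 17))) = -34850 / 78169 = -0.45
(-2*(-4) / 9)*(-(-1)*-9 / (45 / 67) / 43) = -536 / 1935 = -0.28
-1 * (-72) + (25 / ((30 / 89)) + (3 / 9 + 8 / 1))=309 / 2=154.50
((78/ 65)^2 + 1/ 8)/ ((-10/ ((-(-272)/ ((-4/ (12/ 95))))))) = 1.34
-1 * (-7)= 7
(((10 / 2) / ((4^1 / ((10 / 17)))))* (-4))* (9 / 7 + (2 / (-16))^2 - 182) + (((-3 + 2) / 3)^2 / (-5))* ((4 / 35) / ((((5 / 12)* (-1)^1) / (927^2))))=2746177997 / 476000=5769.28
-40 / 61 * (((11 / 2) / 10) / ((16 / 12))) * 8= -132 / 61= -2.16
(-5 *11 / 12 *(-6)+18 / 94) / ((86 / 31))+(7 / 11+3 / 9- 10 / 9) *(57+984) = -36609203 / 266772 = -137.23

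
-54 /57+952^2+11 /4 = 68879241 /76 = 906305.80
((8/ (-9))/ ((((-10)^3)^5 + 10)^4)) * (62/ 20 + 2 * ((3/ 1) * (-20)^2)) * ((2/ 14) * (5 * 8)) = -6866/ 562499999999977500000000000337499999999997750000000000005625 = -0.00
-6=-6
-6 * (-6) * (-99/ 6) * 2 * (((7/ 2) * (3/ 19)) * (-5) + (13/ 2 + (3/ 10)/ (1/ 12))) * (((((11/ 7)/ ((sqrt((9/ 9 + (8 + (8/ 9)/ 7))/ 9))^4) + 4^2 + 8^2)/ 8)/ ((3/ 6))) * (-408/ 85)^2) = -3214061784445248/ 785234375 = -4093124.15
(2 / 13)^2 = 4 / 169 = 0.02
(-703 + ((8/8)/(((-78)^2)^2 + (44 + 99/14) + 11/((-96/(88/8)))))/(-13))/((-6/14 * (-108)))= -1591274068644869/104769924454260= -15.19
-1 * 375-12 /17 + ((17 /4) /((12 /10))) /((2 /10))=-358.00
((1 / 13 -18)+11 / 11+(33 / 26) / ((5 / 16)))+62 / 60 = -4613 / 390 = -11.83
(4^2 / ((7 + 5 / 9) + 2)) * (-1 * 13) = -936 / 43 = -21.77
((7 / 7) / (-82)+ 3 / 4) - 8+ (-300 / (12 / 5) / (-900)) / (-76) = -814849 / 112176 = -7.26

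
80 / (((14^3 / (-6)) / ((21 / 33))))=-60 / 539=-0.11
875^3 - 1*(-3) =669921878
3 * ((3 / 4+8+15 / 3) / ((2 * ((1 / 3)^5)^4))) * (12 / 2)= 1725958278495 / 4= 431489569623.75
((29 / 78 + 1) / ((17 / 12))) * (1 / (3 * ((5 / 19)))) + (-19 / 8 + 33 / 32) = -12433 / 106080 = -0.12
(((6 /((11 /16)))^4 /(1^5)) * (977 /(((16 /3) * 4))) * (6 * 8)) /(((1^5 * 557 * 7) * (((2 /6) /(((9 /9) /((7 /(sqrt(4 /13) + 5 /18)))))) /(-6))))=-7001.41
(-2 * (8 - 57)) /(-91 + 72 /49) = -4802 /4387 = -1.09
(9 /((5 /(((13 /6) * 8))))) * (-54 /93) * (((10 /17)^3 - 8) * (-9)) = -968018688 /761515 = -1271.17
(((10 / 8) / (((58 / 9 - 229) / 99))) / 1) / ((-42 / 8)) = 1485 / 14021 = 0.11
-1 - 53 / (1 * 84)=-137 / 84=-1.63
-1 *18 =-18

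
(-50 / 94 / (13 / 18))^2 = 202500 / 373321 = 0.54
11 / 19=0.58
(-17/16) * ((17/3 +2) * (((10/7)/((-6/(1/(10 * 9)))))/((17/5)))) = 115/18144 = 0.01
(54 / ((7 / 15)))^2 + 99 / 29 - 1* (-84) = 19151115 / 1421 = 13477.21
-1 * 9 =-9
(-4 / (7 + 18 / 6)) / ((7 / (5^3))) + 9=13 / 7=1.86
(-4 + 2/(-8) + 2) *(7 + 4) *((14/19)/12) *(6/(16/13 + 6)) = -9009/7144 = -1.26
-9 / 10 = -0.90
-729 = -729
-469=-469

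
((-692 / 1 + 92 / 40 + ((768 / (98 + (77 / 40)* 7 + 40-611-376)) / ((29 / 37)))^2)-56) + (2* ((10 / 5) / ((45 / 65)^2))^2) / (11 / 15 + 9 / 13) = -2055742798448350670881 / 2855607144844242330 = -719.90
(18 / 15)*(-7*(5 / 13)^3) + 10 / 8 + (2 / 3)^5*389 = 111041779 / 2135484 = 52.00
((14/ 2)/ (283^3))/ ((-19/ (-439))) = 3073/ 430638553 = 0.00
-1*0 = 0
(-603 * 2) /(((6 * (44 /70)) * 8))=-7035 /176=-39.97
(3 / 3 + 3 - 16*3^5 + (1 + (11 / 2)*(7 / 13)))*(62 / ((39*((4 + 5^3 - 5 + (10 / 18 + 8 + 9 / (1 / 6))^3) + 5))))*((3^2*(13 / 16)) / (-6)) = 0.03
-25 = -25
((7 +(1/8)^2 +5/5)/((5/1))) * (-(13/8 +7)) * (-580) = 1026513/128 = 8019.63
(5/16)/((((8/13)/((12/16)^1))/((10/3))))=325/256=1.27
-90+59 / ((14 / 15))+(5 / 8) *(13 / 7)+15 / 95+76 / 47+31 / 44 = -1818869 / 78584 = -23.15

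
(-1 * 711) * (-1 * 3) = 2133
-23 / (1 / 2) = -46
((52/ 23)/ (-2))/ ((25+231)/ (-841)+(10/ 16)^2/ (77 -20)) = 79767168/ 20995849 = 3.80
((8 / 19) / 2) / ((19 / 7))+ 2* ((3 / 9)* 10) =6.74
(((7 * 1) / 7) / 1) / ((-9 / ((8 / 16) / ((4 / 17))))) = -17 / 72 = -0.24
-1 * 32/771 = -32/771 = -0.04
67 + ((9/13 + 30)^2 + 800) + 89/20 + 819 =8897741/3380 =2632.47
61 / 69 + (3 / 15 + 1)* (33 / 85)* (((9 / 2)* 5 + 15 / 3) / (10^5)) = 518575141 / 586500000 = 0.88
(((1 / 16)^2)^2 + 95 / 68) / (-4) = -0.35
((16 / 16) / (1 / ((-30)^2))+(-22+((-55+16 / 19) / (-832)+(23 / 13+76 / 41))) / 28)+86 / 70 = 81716263361 / 90737920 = 900.57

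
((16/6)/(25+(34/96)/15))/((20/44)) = 4224/18017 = 0.23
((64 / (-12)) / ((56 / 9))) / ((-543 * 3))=2 / 3801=0.00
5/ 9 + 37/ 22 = 443/ 198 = 2.24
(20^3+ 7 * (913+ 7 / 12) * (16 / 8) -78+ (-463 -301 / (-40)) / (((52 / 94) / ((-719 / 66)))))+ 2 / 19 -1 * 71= 38617339873 / 1304160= 29610.89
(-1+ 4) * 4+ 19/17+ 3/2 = 497/34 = 14.62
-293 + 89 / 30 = -8701 / 30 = -290.03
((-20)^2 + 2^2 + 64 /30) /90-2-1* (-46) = 48.51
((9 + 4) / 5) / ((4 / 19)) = 247 / 20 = 12.35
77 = 77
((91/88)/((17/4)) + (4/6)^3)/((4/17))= 5449/2376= 2.29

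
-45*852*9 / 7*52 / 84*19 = -28409940 / 49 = -579794.69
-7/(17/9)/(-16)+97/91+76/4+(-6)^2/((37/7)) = 24826489/915824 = 27.11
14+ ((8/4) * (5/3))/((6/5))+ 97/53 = 8876/477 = 18.61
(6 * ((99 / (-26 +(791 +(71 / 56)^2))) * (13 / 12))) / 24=0.03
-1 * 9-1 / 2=-19 / 2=-9.50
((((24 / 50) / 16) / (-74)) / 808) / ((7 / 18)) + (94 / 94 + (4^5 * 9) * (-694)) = -133848341261627 / 20927200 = -6395903.00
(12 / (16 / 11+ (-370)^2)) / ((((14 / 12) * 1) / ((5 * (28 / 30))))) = 44 / 125493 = 0.00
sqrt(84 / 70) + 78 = sqrt(30) / 5 + 78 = 79.10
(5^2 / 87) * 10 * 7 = 20.11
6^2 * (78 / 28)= 702 / 7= 100.29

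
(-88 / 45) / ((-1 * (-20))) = -22 / 225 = -0.10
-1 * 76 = -76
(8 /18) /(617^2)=4 /3426201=0.00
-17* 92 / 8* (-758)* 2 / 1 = 296378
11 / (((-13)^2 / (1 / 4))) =11 / 676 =0.02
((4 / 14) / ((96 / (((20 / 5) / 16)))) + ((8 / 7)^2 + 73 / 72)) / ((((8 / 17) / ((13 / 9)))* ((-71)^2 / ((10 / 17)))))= 4257565 / 5121978624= 0.00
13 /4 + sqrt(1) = 17 /4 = 4.25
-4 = -4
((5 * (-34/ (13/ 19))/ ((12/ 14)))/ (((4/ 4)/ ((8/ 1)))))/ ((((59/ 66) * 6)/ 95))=-41073.36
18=18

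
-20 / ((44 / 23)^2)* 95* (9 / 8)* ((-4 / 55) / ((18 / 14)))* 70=12312475 / 5324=2312.64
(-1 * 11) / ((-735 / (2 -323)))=-4.80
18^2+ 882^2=778248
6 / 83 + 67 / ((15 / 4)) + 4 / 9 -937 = -3431033 / 3735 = -918.62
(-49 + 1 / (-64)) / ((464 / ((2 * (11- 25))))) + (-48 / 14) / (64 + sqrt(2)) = 2.91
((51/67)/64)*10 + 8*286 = 4905727/2144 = 2288.12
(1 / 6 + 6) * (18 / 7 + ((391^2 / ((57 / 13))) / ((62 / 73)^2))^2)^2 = 22812251682258930439440698800892481224220325 / 677610721630914721703424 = 33665718315898270944.30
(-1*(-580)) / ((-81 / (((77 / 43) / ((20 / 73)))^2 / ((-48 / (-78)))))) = -11911556657 / 23963040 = -497.08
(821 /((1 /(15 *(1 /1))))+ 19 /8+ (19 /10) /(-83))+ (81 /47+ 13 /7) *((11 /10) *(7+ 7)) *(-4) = 377516635 /31208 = 12096.79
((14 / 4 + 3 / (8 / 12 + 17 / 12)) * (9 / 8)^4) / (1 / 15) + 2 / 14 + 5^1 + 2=36079907 / 286720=125.84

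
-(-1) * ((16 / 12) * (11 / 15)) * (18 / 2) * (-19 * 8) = -6688 / 5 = -1337.60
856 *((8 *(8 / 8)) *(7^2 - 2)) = 321856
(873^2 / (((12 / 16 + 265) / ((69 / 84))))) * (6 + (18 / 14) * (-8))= -525869010 / 52087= -10095.97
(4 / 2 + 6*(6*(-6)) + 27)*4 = -748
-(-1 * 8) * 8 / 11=64 / 11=5.82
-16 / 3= -5.33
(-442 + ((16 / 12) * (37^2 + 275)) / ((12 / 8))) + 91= 3331 / 3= 1110.33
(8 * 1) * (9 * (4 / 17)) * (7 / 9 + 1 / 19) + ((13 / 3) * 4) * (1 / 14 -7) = -719182 / 6783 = -106.03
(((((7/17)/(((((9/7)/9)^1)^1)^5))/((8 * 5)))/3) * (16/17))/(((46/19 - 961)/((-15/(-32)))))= -2235331/84216912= -0.03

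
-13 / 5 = -2.60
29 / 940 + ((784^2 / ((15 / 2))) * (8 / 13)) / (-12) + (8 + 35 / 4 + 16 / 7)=-1610435299 / 384930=-4183.71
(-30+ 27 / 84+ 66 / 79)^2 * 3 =12211702803 / 4892944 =2495.78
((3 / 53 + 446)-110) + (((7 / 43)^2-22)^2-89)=729.89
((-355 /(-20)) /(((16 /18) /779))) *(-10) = -155556.56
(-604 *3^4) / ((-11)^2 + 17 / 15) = -183465 / 458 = -400.58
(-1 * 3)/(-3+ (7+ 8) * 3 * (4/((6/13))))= -1/129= -0.01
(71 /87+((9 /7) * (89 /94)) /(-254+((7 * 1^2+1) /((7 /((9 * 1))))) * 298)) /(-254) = -131400659 /40875377736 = -0.00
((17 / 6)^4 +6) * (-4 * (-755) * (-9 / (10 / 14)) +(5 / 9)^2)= -2680559.62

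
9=9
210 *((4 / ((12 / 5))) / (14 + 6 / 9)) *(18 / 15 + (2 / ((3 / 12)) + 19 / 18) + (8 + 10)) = 674.28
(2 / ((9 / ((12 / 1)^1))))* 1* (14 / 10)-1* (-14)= 17.73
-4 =-4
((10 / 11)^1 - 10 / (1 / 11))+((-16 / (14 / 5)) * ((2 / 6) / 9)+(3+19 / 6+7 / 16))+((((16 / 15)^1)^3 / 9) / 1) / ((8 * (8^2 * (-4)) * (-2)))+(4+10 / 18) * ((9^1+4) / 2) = -73.09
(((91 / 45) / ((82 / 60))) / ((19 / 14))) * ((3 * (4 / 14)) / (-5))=-728 / 3895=-0.19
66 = 66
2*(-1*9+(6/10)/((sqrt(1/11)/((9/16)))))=-18+27*sqrt(11)/40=-15.76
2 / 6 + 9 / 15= 14 / 15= 0.93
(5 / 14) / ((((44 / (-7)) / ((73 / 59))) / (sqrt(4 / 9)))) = -365 / 7788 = -0.05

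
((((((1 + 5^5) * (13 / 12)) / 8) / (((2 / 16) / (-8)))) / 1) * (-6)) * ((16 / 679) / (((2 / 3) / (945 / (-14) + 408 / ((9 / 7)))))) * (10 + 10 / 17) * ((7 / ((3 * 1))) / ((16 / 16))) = 58479707520 / 1649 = 35463740.16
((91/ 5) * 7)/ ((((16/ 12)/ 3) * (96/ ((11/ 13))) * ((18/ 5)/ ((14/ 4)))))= 3773/ 1536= 2.46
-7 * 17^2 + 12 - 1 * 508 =-2519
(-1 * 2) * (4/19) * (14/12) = -28/57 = -0.49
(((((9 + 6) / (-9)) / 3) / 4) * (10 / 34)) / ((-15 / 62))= 155 / 918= 0.17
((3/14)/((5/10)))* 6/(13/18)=324/91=3.56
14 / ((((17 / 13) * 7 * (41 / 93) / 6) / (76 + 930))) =14595048 / 697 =20939.81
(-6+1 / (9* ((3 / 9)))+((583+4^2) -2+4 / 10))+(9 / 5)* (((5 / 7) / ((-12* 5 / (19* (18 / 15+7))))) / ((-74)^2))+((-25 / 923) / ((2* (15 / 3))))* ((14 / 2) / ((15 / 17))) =6280500452167 / 10614130800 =591.71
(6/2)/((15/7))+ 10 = 57/5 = 11.40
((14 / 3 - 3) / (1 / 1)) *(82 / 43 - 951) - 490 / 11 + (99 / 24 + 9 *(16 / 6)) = -18143245 / 11352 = -1598.24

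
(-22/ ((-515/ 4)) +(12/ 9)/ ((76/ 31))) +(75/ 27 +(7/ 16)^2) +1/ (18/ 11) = 96829873/ 22544640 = 4.30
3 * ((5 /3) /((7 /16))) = 11.43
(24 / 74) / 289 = 12 / 10693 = 0.00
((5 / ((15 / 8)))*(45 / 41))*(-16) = -1920 / 41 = -46.83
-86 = -86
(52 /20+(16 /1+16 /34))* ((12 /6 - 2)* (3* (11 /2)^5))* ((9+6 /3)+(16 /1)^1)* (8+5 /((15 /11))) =0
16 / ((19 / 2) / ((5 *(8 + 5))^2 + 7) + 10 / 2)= 135424 / 42339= 3.20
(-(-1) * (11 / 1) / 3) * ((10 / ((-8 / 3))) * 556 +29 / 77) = -160516 / 21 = -7643.62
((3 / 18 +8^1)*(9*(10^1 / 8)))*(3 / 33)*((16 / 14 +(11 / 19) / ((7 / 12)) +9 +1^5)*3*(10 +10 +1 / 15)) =5101047 / 836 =6101.73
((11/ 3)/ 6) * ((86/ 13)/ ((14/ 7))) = 473/ 234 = 2.02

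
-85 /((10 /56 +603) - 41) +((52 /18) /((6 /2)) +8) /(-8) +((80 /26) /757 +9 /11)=-278412467 /619628724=-0.45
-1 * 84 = -84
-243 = -243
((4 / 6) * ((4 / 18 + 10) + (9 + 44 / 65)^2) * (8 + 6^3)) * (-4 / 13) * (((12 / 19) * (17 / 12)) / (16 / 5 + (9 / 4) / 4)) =-275009425408 / 242318115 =-1134.91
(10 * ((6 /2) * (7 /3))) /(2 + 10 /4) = 140 /9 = 15.56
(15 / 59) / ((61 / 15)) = 225 / 3599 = 0.06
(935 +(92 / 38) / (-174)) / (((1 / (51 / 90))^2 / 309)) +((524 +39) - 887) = 11461294861 / 123975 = 92448.44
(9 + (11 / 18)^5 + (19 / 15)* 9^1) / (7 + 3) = 193541191 / 94478400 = 2.05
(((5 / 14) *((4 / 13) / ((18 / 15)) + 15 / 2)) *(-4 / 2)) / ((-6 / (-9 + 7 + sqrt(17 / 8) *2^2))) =-3025 / 1638 + 3025 *sqrt(34) / 3276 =3.54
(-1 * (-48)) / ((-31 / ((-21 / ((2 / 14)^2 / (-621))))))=-30672432 / 31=-989433.29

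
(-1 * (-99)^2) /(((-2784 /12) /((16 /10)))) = 9801 /145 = 67.59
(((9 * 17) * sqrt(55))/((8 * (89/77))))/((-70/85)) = -28611 * sqrt(55)/1424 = -149.01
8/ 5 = 1.60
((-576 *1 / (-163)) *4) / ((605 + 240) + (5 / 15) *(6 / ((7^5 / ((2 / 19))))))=81749248 / 4887036823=0.02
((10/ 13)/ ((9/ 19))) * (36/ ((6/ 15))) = 1900/ 13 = 146.15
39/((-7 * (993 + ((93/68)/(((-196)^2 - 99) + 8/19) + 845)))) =-0.00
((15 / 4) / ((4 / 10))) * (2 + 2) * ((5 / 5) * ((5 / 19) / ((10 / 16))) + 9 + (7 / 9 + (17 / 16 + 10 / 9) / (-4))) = 880575 / 2432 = 362.08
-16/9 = -1.78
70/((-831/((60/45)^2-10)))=5180/7479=0.69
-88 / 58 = -44 / 29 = -1.52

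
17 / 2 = 8.50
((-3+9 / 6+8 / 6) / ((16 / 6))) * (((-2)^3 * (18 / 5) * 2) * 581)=10458 / 5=2091.60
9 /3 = 3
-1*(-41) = 41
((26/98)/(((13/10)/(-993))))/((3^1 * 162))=-1655/3969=-0.42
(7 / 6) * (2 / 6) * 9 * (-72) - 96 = -348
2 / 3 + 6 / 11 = 40 / 33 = 1.21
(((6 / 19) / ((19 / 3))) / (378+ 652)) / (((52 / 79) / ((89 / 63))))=7031 / 67673060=0.00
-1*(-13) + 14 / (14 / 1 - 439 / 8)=4139 / 327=12.66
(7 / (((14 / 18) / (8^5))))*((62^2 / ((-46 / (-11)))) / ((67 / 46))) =12470059008 / 67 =186120283.70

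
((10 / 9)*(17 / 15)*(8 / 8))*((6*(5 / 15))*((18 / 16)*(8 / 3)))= 68 / 9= 7.56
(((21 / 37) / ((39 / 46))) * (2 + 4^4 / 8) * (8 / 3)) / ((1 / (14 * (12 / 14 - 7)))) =-7532224 / 1443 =-5219.84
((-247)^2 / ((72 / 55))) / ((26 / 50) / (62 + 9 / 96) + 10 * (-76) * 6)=-10.22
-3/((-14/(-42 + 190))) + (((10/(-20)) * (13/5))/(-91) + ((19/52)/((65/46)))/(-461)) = 17303283/545363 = 31.73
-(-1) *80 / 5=16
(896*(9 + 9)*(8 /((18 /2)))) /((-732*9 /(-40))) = 143360 /1647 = 87.04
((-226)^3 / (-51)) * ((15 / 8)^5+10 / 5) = 1190261607167 / 208896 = 5697866.92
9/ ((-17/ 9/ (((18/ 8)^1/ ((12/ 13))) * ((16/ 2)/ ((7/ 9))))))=-119.46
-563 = -563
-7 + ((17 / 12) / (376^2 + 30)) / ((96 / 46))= -33538153 / 4791168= -7.00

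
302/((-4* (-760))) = 151/1520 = 0.10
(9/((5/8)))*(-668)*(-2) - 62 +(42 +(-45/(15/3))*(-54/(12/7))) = 195019/10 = 19501.90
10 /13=0.77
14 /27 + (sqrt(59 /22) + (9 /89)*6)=2704 /2403 + sqrt(1298) /22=2.76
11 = 11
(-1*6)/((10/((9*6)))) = -162/5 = -32.40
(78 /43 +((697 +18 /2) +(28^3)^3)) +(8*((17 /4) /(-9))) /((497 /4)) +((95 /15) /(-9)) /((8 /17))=48831591354201313775 /4616136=10578455954114.29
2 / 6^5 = 1 / 3888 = 0.00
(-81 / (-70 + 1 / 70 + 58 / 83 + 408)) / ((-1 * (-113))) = -470610 / 222375299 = -0.00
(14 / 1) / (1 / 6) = 84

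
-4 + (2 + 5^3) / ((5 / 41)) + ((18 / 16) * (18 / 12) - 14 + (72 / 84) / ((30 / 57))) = 574961 / 560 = 1026.72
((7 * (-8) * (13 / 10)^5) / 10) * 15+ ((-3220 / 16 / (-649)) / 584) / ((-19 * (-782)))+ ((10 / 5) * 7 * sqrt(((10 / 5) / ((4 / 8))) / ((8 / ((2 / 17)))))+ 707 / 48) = -2728394884422487 / 9181662600000+ 14 * sqrt(17) / 17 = -293.76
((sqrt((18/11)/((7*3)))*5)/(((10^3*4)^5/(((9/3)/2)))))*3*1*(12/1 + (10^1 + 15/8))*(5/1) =1719*sqrt(462)/50462720000000000000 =0.00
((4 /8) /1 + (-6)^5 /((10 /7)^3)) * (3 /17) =-2000001 /4250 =-470.59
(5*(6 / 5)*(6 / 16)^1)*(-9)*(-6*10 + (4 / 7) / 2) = 16929 / 14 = 1209.21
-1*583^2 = -339889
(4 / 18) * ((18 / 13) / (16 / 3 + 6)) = 6 / 221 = 0.03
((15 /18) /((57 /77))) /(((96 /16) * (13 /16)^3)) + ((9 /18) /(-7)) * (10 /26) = 5085875 /15778854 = 0.32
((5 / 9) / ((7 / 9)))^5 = 3125 / 16807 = 0.19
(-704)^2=495616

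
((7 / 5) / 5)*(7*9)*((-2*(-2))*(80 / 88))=3528 / 55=64.15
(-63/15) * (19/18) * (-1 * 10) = 133/3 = 44.33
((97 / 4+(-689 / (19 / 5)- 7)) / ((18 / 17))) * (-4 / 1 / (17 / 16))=99752 / 171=583.35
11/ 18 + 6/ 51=223/ 306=0.73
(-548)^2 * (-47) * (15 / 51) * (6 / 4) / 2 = -3113445.88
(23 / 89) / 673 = 23 / 59897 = 0.00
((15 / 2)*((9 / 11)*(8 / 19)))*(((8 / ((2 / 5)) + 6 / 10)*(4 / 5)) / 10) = 22248 / 5225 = 4.26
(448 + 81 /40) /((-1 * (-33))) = 18001 /1320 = 13.64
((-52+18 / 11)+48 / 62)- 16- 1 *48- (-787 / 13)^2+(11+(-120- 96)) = -229564820 / 57629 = -3983.49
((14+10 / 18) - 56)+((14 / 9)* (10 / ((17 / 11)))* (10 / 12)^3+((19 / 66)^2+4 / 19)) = -1341994925 / 37988676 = -35.33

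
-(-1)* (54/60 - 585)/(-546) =1947/1820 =1.07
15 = 15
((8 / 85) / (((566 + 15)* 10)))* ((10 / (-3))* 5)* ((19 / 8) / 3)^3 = -6859 / 51202368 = -0.00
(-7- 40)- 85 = -132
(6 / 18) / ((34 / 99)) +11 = 407 / 34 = 11.97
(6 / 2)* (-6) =-18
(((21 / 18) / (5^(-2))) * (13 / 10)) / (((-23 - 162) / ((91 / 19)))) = -8281 / 8436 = -0.98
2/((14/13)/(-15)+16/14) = 1365/731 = 1.87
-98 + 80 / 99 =-9622 / 99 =-97.19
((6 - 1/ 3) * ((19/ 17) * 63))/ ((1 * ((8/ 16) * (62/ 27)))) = 10773/ 31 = 347.52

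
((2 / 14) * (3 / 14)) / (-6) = -1 / 196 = -0.01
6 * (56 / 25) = 336 / 25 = 13.44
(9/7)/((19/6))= 0.41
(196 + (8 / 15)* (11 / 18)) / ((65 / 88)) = 2332352 / 8775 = 265.80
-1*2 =-2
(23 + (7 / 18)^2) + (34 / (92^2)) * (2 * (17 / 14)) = 55575815 / 2399544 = 23.16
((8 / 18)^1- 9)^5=-45839.63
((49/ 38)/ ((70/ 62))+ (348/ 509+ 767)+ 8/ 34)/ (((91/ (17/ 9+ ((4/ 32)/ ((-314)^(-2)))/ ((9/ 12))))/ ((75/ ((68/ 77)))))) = 10285947615563455/ 872014728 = 11795612.26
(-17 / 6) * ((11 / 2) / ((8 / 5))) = -935 / 96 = -9.74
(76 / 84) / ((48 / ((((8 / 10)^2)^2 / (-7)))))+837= 230697821 / 275625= 837.00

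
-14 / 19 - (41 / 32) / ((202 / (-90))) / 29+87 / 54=14327831 / 16027488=0.89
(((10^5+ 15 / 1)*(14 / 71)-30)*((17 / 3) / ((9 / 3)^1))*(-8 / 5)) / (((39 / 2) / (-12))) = 304222208 / 8307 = 36622.39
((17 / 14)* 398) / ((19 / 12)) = 40596 / 133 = 305.23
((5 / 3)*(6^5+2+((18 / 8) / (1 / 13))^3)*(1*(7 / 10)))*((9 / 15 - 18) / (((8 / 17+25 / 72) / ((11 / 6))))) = -621003999 / 416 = -1492798.07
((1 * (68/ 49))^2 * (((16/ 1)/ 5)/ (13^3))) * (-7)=-0.02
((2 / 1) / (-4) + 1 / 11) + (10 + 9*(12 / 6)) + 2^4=959 / 22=43.59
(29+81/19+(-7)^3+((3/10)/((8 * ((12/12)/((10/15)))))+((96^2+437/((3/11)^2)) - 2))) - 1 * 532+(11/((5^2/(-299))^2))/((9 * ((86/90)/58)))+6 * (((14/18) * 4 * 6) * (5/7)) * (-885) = -337802693791/7353000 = -45940.80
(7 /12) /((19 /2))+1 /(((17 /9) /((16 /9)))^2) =31207 /32946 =0.95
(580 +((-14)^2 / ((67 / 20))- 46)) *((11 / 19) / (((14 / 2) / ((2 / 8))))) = 218339 / 17822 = 12.25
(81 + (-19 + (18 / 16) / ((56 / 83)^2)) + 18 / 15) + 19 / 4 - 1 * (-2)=9084533 / 125440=72.42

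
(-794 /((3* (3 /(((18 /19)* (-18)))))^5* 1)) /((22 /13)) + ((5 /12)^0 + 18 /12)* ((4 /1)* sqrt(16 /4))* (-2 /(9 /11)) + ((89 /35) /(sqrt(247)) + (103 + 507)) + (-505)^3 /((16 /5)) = -157803861938727541 /3922140816 + 89* sqrt(247) /8645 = -40234114.15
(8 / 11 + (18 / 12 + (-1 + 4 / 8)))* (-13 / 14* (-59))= 14573 / 154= 94.63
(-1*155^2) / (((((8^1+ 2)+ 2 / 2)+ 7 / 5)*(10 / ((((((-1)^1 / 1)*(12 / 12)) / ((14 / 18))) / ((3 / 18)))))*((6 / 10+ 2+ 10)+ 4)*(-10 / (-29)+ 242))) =3034125 / 8166536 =0.37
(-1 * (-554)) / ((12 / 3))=277 / 2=138.50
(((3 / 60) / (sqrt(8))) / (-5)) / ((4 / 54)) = -27 * sqrt(2) / 800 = -0.05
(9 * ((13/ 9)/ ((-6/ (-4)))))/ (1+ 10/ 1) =26/ 33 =0.79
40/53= 0.75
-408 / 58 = -7.03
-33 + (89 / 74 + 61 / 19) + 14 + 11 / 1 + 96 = 129933 / 1406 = 92.41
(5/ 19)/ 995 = 1/ 3781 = 0.00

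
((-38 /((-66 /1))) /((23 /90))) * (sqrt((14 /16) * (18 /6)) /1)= 285 * sqrt(42) /506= 3.65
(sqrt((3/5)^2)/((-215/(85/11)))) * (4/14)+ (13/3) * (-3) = -215317/16555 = -13.01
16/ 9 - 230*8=-16544/ 9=-1838.22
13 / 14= 0.93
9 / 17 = 0.53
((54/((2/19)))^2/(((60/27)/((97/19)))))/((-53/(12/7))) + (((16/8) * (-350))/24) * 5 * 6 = -20430.67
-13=-13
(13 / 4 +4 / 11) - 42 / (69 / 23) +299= 12699 / 44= 288.61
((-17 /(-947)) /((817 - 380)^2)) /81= 17 /14648659083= 0.00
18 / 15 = 6 / 5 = 1.20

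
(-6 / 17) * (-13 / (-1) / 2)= -39 / 17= -2.29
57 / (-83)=-57 / 83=-0.69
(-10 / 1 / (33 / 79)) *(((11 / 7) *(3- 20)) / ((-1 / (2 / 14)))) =-13430 / 147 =-91.36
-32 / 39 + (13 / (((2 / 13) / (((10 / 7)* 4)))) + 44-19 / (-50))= 7185587 / 13650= 526.42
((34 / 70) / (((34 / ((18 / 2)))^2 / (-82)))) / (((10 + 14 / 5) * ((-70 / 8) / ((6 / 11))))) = 9963 / 733040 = 0.01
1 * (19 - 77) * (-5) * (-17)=-4930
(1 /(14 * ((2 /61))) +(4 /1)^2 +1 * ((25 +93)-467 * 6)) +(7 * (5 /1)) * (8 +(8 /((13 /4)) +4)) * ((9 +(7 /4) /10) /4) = -1095517 /728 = -1504.83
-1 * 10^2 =-100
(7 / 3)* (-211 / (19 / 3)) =-1477 / 19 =-77.74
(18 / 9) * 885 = 1770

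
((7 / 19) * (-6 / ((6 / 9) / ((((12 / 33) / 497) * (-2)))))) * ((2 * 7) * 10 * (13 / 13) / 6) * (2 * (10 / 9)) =11200 / 44517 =0.25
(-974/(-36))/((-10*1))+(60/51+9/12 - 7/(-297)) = -19073/25245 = -0.76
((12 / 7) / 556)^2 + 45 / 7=6086124 / 946729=6.43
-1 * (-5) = 5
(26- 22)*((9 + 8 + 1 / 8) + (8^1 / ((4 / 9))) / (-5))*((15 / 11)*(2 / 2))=1623 / 22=73.77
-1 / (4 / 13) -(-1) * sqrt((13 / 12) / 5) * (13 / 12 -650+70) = -6947 * sqrt(195) / 360 -13 / 4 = -272.72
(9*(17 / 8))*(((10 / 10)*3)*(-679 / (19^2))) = -311661 / 2888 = -107.92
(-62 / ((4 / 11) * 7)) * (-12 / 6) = 341 / 7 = 48.71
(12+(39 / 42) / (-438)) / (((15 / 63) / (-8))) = -147142 / 365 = -403.13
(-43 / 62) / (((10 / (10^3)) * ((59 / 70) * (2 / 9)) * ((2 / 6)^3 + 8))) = -2612250 / 56699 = -46.07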